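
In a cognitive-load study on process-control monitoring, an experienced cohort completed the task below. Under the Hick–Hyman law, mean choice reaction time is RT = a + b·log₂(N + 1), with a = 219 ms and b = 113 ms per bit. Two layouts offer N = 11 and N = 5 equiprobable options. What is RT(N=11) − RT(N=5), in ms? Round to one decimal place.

RT(11) = 219 + 113·log₂(12) = 219 + 113·3.5850 = 624.1050 ms.
RT(5) = 219 + 113·log₂(6) = 219 + 113·2.5850 = 511.1050 ms.
Difference = 624.1050 − 511.1050 = 113.0000 ≈ 113.0 ms.

113.0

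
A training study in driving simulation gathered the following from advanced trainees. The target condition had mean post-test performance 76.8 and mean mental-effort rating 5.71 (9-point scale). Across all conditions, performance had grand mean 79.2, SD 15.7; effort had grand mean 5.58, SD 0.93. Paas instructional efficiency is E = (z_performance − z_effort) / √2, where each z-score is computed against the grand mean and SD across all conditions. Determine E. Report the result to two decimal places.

-0.21

z_performance = (76.8 − 79.2) / 15.7 = -2.4000 / 15.7 = -0.1529.
z_effort = (5.71 − 5.58) / 0.93 = 0.1300 / 0.93 = 0.1398.
z_P − z_E = -0.1529 − 0.1398 = -0.2927.
E = -0.2927 / √2 = -0.2927 / 1.41421 = -0.2070 ≈ -0.21.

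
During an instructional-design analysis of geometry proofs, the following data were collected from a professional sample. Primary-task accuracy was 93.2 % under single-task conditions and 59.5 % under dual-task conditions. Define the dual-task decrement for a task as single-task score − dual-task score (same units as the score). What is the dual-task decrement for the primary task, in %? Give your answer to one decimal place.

Decrement = 93.2 − 59.5 = 33.7000 % ≈ 33.7 %.

33.7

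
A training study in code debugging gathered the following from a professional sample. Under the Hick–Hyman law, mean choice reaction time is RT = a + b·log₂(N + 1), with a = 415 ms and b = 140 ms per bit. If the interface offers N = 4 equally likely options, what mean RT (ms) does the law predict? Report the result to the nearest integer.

740

log₂(4 + 1) = log₂(5) = 2.3219.
RT = 415 + 140 × 2.3219 = 415 + 325.0660 = 740.0660 ms.
≈ 740 ms.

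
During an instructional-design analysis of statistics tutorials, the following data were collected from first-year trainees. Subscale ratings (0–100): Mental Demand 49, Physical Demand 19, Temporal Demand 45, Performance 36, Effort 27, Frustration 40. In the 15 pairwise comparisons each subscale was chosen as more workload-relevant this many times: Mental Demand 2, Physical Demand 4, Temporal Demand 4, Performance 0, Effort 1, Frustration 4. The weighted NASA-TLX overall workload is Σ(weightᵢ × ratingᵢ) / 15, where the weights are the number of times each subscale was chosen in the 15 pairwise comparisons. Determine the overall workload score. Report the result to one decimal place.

The tallies are the weights (they sum to 15).
Weighted sum = 2·49 + 4·19 + 4·45 + 0·36 + 1·27 + 4·40
            = 98 + 76 + 180 + 0 + 27 + 160 = 541.
Overall workload = 541 / 15 = 36.0667 ≈ 36.1.

36.1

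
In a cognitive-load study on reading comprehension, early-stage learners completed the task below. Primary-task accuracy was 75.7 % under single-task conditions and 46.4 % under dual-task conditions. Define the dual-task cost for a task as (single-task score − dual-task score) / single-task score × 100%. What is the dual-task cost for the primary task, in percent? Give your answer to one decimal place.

Cost = (75.7 − 46.4) / 75.7 × 100%
     = 29.3000 / 75.7 × 100% = 38.7054%.
≈ 38.7%.

38.7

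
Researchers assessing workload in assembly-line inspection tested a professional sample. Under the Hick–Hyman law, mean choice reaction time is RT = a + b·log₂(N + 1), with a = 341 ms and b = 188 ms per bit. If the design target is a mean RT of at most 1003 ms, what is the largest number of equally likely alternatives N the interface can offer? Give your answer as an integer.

10

Set 341 + 188·log₂(N + 1) ≤ 1003.
log₂(N + 1) ≤ (1003 − 341) / 188 = 3.5213.
N + 1 ≤ 2^3.5213 = 11.4820.
N ≤ 10.4820, so the largest integer N is 10.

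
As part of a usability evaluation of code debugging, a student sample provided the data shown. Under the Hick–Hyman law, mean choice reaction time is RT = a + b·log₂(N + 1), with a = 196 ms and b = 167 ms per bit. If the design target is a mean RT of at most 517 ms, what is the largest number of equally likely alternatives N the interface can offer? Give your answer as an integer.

Set 196 + 167·log₂(N + 1) ≤ 517.
log₂(N + 1) ≤ (517 − 196) / 167 = 1.9222.
N + 1 ≤ 2^1.9222 = 3.7900.
N ≤ 2.7900, so the largest integer N is 2.

2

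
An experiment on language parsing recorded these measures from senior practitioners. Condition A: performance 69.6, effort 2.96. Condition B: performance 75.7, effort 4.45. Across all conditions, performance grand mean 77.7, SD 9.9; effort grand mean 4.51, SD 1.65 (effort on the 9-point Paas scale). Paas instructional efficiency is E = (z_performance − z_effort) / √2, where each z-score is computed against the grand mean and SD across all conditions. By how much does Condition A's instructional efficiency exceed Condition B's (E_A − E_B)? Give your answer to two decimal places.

Condition A: z_P = (69.6 − 77.7)/9.9 = -0.8182; z_E = (2.96 − 4.51)/1.65 = -0.9394; E_A = (-0.8182 − (-0.9394))/√2 = 0.0857.
Condition B: z_P = (75.7 − 77.7)/9.9 = -0.2020; z_E = (4.45 − 4.51)/1.65 = -0.0364; E_B = (-0.2020 − (-0.0364))/√2 = -0.1171.
E_A − E_B = 0.0857 − (-0.1171) = 0.2028 ≈ 0.20.

0.20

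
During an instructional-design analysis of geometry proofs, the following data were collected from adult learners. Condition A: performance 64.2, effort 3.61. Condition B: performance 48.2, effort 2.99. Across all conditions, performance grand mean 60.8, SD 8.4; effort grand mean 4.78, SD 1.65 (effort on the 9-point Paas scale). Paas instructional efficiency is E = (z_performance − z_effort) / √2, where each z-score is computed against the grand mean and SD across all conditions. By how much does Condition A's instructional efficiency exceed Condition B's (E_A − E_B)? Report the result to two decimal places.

Condition A: z_P = (64.2 − 60.8)/8.4 = 0.4048; z_E = (3.61 − 4.78)/1.65 = -0.7091; E_A = (0.4048 − (-0.7091))/√2 = 0.7876.
Condition B: z_P = (48.2 − 60.8)/8.4 = -1.5000; z_E = (2.99 − 4.78)/1.65 = -1.0848; E_B = (-1.5000 − (-1.0848))/√2 = -0.2936.
E_A − E_B = 0.7876 − (-0.2936) = 1.0812 ≈ 1.08.

1.08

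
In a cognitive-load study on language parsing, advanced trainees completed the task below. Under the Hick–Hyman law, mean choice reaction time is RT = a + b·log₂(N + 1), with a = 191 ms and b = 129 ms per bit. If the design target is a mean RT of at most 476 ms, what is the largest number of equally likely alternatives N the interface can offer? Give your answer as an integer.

3

Set 191 + 129·log₂(N + 1) ≤ 476.
log₂(N + 1) ≤ (476 − 191) / 129 = 2.2093.
N + 1 ≤ 2^2.2093 = 4.6245.
N ≤ 3.6245, so the largest integer N is 3.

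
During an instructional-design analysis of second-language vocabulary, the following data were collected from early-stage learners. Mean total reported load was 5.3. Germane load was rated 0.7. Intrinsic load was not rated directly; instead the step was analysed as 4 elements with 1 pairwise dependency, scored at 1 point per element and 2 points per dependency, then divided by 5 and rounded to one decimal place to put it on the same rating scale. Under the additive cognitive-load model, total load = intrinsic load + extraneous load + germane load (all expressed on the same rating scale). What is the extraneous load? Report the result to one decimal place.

Intrinsic (element-interactivity): (4 × 1 + 1 × 2) / 5 = 6 / 5 = 1.2000 → 1.2.
extraneous load = total − intrinsic − germane
             = 5.3 − 1.2 − 0.7 = 3.4.

3.4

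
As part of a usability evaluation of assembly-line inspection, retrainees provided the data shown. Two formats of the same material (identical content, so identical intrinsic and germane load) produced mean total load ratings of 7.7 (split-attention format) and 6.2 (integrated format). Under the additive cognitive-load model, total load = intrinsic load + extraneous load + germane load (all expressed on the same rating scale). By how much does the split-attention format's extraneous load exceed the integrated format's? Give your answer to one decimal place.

Intrinsic and germane load are equal across formats, so the difference in total load equals the difference in extraneous load.
Extraneous-load difference = 7.7 − 6.2 = 1.5.

1.5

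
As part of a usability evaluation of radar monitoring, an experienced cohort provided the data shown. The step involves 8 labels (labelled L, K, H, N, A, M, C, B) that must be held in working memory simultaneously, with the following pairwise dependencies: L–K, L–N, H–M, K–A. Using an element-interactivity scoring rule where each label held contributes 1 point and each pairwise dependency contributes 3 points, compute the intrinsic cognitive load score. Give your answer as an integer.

20

Count of labels held simultaneously: 8.
Count of pairwise dependencies listed: 4.
Element contribution: 8 × 1 = 8.
Interaction contribution: 4 × 3 = 12.
Intrinsic load = 8 + 12 = 20.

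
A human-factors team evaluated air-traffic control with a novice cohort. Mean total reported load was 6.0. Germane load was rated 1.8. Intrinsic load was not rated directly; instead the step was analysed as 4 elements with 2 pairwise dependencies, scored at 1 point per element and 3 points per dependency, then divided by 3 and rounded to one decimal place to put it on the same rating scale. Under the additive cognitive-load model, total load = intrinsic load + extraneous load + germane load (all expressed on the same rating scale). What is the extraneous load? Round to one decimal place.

Intrinsic (element-interactivity): (4 × 1 + 2 × 3) / 3 = 10 / 3 = 3.3333 → 3.3.
extraneous load = total − intrinsic − germane
             = 6.0 − 3.3 − 1.8 = 0.9.

0.9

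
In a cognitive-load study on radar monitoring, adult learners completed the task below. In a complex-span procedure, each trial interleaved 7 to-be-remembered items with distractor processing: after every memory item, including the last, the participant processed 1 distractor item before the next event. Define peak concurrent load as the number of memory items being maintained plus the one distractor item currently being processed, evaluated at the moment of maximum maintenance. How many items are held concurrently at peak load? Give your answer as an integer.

8

Maintenance is greatest during the distractor(s) after memory item 7: all 7 memory items are being held.
One distractor item is concurrently being processed.
Peak concurrent load = 7 + 1 = 8 items.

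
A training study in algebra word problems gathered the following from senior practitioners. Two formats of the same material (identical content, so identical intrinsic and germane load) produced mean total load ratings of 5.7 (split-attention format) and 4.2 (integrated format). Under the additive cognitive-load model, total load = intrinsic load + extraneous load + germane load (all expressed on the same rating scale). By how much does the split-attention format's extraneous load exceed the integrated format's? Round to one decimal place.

Intrinsic and germane load are equal across formats, so the difference in total load equals the difference in extraneous load.
Extraneous-load difference = 5.7 − 4.2 = 1.5.

1.5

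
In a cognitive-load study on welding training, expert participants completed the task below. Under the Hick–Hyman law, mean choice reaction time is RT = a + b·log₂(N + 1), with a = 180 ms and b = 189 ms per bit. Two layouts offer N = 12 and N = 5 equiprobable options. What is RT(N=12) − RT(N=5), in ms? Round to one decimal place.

210.8

RT(12) = 180 + 189·log₂(13) = 180 + 189·3.7004 = 879.3756 ms.
RT(5) = 180 + 189·log₂(6) = 180 + 189·2.5850 = 668.5650 ms.
Difference = 879.3756 − 668.5650 = 210.8106 ≈ 210.8 ms.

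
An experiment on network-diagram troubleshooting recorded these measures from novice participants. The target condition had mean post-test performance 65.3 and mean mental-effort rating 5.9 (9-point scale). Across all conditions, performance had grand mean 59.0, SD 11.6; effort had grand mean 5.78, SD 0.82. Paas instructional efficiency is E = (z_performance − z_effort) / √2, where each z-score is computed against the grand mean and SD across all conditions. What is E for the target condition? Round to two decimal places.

0.28

z_performance = (65.3 − 59.0) / 11.6 = 6.3000 / 11.6 = 0.5431.
z_effort = (5.9 − 5.78) / 0.82 = 0.1200 / 0.82 = 0.1463.
z_P − z_E = 0.5431 − 0.1463 = 0.3968.
E = 0.3968 / √2 = 0.3968 / 1.41421 = 0.2806 ≈ 0.28.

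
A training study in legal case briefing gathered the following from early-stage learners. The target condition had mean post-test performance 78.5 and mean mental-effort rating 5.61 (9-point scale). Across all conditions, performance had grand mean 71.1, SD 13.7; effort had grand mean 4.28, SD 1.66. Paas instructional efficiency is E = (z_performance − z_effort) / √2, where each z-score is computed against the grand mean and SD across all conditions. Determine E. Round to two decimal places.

z_performance = (78.5 − 71.1) / 13.7 = 7.4000 / 13.7 = 0.5401.
z_effort = (5.61 − 4.28) / 1.66 = 1.3300 / 1.66 = 0.8012.
z_P − z_E = 0.5401 − 0.8012 = -0.2611.
E = -0.2611 / √2 = -0.2611 / 1.41421 = -0.1846 ≈ -0.18.

-0.18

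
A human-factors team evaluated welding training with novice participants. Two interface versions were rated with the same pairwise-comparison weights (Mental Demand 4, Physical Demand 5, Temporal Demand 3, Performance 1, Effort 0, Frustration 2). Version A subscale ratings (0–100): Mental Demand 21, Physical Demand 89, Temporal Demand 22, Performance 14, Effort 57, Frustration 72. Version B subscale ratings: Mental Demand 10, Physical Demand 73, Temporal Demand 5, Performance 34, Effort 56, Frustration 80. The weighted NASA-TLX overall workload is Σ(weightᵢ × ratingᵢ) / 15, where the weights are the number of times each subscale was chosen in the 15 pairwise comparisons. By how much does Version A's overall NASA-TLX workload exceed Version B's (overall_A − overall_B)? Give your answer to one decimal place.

Version A weighted sum = 4·21 + 5·89 + 3·22 + 1·14 + 0·57 + 2·72 = 84 + 445 + 66 + 14 + 0 + 144 = 753; overall_A = 753/15 = 50.2000.
Version B weighted sum = 4·10 + 5·73 + 3·5 + 1·34 + 0·56 + 2·80 = 40 + 365 + 15 + 34 + 0 + 160 = 614; overall_B = 614/15 = 40.9333.
Difference = 50.2000 − 40.9333 = 9.2667 ≈ 9.3.

9.3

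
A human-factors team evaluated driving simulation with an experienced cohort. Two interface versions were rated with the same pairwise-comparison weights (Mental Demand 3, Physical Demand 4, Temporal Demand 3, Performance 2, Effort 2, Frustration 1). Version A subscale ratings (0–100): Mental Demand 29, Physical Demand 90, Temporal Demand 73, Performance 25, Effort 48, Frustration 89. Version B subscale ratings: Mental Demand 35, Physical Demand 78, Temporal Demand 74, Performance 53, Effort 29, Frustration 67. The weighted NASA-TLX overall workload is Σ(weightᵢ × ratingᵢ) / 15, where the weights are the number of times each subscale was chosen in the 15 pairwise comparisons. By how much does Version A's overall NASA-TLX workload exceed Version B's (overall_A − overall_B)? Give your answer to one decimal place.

2.1

Version A weighted sum = 3·29 + 4·90 + 3·73 + 2·25 + 2·48 + 1·89 = 87 + 360 + 219 + 50 + 96 + 89 = 901; overall_A = 901/15 = 60.0667.
Version B weighted sum = 3·35 + 4·78 + 3·74 + 2·53 + 2·29 + 1·67 = 105 + 312 + 222 + 106 + 58 + 67 = 870; overall_B = 870/15 = 58.0000.
Difference = 60.0667 − 58.0000 = 2.0667 ≈ 2.1.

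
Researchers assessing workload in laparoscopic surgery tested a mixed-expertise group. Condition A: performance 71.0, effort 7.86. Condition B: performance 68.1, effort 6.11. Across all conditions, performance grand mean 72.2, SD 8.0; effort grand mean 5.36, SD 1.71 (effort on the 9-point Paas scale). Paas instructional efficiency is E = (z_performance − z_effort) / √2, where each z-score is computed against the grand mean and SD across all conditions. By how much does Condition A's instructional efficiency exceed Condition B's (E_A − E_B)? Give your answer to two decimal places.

Condition A: z_P = (71.0 − 72.2)/8.0 = -0.1500; z_E = (7.86 − 5.36)/1.71 = 1.4620; E_A = (-0.1500 − 1.4620)/√2 = -1.1399.
Condition B: z_P = (68.1 − 72.2)/8.0 = -0.5125; z_E = (6.11 − 5.36)/1.71 = 0.4386; E_B = (-0.5125 − 0.4386)/√2 = -0.6725.
E_A − E_B = -1.1399 − (-0.6725) = -0.4674 ≈ -0.47.

-0.47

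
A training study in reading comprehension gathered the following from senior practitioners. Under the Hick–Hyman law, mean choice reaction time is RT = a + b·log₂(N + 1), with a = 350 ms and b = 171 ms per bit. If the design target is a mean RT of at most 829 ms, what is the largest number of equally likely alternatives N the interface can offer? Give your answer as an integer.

Set 350 + 171·log₂(N + 1) ≤ 829.
log₂(N + 1) ≤ (829 − 350) / 171 = 2.8012.
N + 1 ≤ 2^2.8012 = 6.9702.
N ≤ 5.9702, so the largest integer N is 5.

5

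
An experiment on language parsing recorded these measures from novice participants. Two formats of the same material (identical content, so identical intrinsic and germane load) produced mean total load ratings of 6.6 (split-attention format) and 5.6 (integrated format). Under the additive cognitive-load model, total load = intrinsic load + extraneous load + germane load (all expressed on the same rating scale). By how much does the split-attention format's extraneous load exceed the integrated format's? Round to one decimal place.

1.0

Intrinsic and germane load are equal across formats, so the difference in total load equals the difference in extraneous load.
Extraneous-load difference = 6.6 − 5.6 = 1.0.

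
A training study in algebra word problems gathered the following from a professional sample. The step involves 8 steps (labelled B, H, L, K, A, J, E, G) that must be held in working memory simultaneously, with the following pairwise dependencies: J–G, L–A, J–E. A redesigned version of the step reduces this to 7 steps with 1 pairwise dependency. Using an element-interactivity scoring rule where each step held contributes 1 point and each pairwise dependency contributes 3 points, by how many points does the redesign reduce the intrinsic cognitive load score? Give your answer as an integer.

Original: 8 × 1 + 3 × 3 = 8 + 9 = 17.
Redesigned: 7 × 1 + 1 × 3 = 7 + 3 = 10.
Reduction = 17 − 10 = 7.

7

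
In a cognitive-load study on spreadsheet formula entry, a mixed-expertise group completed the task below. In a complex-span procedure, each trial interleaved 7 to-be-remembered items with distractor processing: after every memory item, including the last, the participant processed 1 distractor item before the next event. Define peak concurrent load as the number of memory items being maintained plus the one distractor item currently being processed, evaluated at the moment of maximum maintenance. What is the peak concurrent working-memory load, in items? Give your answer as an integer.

Maintenance is greatest during the distractor(s) after memory item 7: all 7 memory items are being held.
One distractor item is concurrently being processed.
Peak concurrent load = 7 + 1 = 8 items.

8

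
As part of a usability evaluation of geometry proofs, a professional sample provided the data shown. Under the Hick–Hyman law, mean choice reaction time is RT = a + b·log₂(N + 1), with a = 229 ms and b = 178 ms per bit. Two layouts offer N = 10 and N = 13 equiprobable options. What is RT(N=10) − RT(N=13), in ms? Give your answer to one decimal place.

RT(10) = 229 + 178·log₂(11) = 229 + 178·3.4594 = 844.7732 ms.
RT(13) = 229 + 178·log₂(14) = 229 + 178·3.8074 = 906.7172 ms.
Difference = 844.7732 − 906.7172 = -61.9440 ≈ -61.9 ms.

-61.9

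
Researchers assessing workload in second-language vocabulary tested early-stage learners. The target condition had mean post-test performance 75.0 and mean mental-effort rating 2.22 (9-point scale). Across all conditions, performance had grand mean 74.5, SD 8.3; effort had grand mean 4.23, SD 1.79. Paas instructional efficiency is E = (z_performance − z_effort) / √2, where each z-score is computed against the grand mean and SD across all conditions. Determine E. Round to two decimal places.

0.84

z_performance = (75.0 − 74.5) / 8.3 = 0.5000 / 8.3 = 0.0602.
z_effort = (2.22 − 4.23) / 1.79 = -2.0100 / 1.79 = -1.1229.
z_P − z_E = 0.0602 − (-1.1229) = 1.1831.
E = 1.1831 / √2 = 1.1831 / 1.41421 = 0.8366 ≈ 0.84.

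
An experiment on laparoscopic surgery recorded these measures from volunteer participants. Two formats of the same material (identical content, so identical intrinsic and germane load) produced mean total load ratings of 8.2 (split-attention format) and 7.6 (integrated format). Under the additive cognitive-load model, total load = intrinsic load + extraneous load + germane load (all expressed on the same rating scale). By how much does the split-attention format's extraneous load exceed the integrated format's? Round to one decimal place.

Intrinsic and germane load are equal across formats, so the difference in total load equals the difference in extraneous load.
Extraneous-load difference = 8.2 − 7.6 = 0.6.

0.6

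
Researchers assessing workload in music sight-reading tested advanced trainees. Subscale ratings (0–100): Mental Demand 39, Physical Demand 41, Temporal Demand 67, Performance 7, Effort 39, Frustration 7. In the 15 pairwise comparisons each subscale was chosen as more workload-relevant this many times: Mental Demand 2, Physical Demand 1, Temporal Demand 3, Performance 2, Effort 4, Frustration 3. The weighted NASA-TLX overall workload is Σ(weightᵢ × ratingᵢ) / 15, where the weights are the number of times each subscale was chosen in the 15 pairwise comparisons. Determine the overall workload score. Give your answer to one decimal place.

34.1

The tallies are the weights (they sum to 15).
Weighted sum = 2·39 + 1·41 + 3·67 + 2·7 + 4·39 + 3·7
            = 78 + 41 + 201 + 14 + 156 + 21 = 511.
Overall workload = 511 / 15 = 34.0667 ≈ 34.1.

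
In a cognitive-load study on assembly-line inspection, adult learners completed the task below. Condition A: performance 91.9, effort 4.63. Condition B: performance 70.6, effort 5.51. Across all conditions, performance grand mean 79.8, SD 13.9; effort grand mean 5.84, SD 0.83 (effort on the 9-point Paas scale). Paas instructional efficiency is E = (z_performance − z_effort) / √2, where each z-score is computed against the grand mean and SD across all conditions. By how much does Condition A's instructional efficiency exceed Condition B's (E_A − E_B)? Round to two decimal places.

1.83

Condition A: z_P = (91.9 − 79.8)/13.9 = 0.8705; z_E = (4.63 − 5.84)/0.83 = -1.4578; E_A = (0.8705 − (-1.4578))/√2 = 1.6464.
Condition B: z_P = (70.6 − 79.8)/13.9 = -0.6619; z_E = (5.51 − 5.84)/0.83 = -0.3976; E_B = (-0.6619 − (-0.3976))/√2 = -0.1869.
E_A − E_B = 1.6464 − (-0.1869) = 1.8333 ≈ 1.83.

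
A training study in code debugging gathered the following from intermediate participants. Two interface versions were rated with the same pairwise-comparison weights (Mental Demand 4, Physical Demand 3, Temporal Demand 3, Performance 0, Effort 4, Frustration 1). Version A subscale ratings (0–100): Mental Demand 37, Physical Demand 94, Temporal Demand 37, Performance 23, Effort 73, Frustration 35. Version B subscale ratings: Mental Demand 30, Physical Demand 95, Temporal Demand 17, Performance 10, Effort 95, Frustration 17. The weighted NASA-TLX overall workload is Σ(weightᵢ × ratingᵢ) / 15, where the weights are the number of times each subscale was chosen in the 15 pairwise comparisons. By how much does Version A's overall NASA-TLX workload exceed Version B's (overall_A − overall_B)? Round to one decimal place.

Version A weighted sum = 4·37 + 3·94 + 3·37 + 0·23 + 4·73 + 1·35 = 148 + 282 + 111 + 0 + 292 + 35 = 868; overall_A = 868/15 = 57.8667.
Version B weighted sum = 4·30 + 3·95 + 3·17 + 0·10 + 4·95 + 1·17 = 120 + 285 + 51 + 0 + 380 + 17 = 853; overall_B = 853/15 = 56.8667.
Difference = 57.8667 − 56.8667 = 1.0000 ≈ 1.0.

1.0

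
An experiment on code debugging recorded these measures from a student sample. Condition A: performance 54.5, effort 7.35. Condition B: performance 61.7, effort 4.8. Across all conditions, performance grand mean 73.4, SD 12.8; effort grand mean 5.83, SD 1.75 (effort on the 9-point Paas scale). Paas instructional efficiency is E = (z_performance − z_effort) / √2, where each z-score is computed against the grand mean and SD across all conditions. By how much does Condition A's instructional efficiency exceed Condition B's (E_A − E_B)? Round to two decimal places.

-1.43

Condition A: z_P = (54.5 − 73.4)/12.8 = -1.4766; z_E = (7.35 − 5.83)/1.75 = 0.8686; E_A = (-1.4766 − 0.8686)/√2 = -1.6583.
Condition B: z_P = (61.7 − 73.4)/12.8 = -0.9141; z_E = (4.8 − 5.83)/1.75 = -0.5886; E_B = (-0.9141 − (-0.5886))/√2 = -0.2302.
E_A − E_B = -1.6583 − (-0.2302) = -1.4281 ≈ -1.43.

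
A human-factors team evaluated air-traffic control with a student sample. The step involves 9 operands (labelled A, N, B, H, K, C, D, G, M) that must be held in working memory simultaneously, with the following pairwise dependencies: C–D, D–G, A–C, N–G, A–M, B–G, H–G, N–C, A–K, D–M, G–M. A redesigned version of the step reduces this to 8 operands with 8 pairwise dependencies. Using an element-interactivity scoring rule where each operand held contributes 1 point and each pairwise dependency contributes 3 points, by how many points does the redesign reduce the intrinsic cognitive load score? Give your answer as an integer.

10

Original: 9 × 1 + 11 × 3 = 9 + 33 = 42.
Redesigned: 8 × 1 + 8 × 3 = 8 + 24 = 32.
Reduction = 42 − 32 = 10.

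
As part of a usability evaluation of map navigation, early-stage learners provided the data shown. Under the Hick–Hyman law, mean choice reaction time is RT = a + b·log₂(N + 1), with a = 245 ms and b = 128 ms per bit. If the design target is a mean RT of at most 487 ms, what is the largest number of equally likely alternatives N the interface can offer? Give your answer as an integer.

Set 245 + 128·log₂(N + 1) ≤ 487.
log₂(N + 1) ≤ (487 − 245) / 128 = 1.8906.
N + 1 ≤ 2^1.8906 = 3.7079.
N ≤ 2.7079, so the largest integer N is 2.

2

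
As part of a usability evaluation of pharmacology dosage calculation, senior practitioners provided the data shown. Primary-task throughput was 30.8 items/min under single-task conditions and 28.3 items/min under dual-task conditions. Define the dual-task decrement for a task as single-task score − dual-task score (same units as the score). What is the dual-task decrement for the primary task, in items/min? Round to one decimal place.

2.5

Decrement = 30.8 − 28.3 = 2.5000 items/min ≈ 2.5 items/min.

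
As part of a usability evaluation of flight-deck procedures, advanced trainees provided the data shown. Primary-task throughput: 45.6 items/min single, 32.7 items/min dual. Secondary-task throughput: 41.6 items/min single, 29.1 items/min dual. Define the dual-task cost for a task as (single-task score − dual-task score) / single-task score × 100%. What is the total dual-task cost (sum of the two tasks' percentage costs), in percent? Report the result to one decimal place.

58.3

Primary cost = (45.6 − 32.7) / 45.6 × 100% = 28.2895%.
Secondary cost = (41.6 − 29.1) / 41.6 × 100% = 30.0481%.
Total = 28.2895% + 30.0481% = 58.3376% ≈ 58.3%.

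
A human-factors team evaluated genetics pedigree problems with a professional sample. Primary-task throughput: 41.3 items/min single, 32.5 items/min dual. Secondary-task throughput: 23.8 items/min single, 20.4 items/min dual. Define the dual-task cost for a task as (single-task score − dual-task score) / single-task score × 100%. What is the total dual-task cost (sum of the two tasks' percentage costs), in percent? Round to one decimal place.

Primary cost = (41.3 − 32.5) / 41.3 × 100% = 21.3075%.
Secondary cost = (23.8 − 20.4) / 23.8 × 100% = 14.2857%.
Total = 21.3075% + 14.2857% = 35.5932% ≈ 35.6%.

35.6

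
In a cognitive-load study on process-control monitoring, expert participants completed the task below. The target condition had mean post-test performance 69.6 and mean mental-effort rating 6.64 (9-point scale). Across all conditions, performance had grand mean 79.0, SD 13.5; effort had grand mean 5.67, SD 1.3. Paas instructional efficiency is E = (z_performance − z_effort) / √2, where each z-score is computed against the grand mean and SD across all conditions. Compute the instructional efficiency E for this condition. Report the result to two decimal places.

-1.02

z_performance = (69.6 − 79.0) / 13.5 = -9.4000 / 13.5 = -0.6963.
z_effort = (6.64 − 5.67) / 1.3 = 0.9700 / 1.3 = 0.7462.
z_P − z_E = -0.6963 − 0.7462 = -1.4425.
E = -1.4425 / √2 = -1.4425 / 1.41421 = -1.0200 ≈ -1.02.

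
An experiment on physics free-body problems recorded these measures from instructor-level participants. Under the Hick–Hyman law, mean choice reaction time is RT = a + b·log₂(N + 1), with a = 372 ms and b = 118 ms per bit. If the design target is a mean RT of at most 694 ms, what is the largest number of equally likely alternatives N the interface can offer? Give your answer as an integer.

5

Set 372 + 118·log₂(N + 1) ≤ 694.
log₂(N + 1) ≤ (694 − 372) / 118 = 2.7288.
N + 1 ≤ 2^2.7288 = 6.6290.
N ≤ 5.6290, so the largest integer N is 5.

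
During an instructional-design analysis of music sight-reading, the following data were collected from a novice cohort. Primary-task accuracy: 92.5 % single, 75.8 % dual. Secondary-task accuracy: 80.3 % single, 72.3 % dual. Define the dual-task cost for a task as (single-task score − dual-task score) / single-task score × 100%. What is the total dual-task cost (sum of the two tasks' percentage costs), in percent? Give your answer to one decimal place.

28.0

Primary cost = (92.5 − 75.8) / 92.5 × 100% = 18.0541%.
Secondary cost = (80.3 − 72.3) / 80.3 × 100% = 9.9626%.
Total = 18.0541% + 9.9626% = 28.0167% ≈ 28.0%.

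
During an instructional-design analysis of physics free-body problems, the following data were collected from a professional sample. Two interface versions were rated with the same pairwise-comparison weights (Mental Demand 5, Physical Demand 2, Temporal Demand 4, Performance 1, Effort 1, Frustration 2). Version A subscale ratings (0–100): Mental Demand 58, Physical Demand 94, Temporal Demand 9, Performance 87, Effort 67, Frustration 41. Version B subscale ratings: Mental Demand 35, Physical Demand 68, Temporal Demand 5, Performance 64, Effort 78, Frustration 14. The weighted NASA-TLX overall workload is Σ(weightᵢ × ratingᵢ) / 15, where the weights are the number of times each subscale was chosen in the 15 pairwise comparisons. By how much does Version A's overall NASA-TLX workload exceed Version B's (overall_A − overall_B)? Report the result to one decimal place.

16.6

Version A weighted sum = 5·58 + 2·94 + 4·9 + 1·87 + 1·67 + 2·41 = 290 + 188 + 36 + 87 + 67 + 82 = 750; overall_A = 750/15 = 50.0000.
Version B weighted sum = 5·35 + 2·68 + 4·5 + 1·64 + 1·78 + 2·14 = 175 + 136 + 20 + 64 + 78 + 28 = 501; overall_B = 501/15 = 33.4000.
Difference = 50.0000 − 33.4000 = 16.6000 ≈ 16.6.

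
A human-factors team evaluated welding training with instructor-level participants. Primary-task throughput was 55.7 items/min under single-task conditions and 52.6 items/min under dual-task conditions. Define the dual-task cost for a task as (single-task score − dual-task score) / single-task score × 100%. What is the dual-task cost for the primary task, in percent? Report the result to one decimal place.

Cost = (55.7 − 52.6) / 55.7 × 100%
     = 3.1000 / 55.7 × 100% = 5.5655%.
≈ 5.6%.

5.6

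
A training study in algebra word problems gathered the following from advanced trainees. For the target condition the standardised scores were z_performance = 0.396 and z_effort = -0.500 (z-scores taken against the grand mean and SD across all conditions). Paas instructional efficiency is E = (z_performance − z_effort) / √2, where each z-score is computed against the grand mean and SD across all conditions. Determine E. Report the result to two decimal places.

z_P − z_E = 0.396 − (-0.500) = 0.8960.
E = 0.8960 / √2 = 0.8960 / 1.41421 = 0.6336 ≈ 0.63.

0.63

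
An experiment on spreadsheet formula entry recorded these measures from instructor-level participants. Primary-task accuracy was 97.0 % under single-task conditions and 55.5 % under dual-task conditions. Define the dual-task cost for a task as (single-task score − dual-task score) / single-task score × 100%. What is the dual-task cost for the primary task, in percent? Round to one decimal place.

Cost = (97.0 − 55.5) / 97.0 × 100%
     = 41.5000 / 97.0 × 100% = 42.7835%.
≈ 42.8%.

42.8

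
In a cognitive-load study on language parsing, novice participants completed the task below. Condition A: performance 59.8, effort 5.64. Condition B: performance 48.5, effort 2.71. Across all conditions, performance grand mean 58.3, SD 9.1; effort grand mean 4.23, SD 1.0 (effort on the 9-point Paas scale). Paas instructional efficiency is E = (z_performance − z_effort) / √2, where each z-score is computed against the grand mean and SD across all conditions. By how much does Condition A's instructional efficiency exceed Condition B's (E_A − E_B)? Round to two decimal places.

Condition A: z_P = (59.8 − 58.3)/9.1 = 0.1648; z_E = (5.64 − 4.23)/1.0 = 1.4100; E_A = (0.1648 − 1.4100)/√2 = -0.8805.
Condition B: z_P = (48.5 − 58.3)/9.1 = -1.0769; z_E = (2.71 − 4.23)/1.0 = -1.5200; E_B = (-1.0769 − (-1.5200))/√2 = 0.3133.
E_A − E_B = -0.8805 − 0.3133 = -1.1938 ≈ -1.19.

-1.19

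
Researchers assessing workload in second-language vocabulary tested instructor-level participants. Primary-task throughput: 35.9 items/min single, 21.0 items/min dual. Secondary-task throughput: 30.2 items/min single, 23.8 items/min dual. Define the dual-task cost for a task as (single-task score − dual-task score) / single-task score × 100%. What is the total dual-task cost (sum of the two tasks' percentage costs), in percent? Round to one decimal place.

62.7

Primary cost = (35.9 − 21.0) / 35.9 × 100% = 41.5042%.
Secondary cost = (30.2 − 23.8) / 30.2 × 100% = 21.1921%.
Total = 41.5042% + 21.1921% = 62.6963% ≈ 62.7%.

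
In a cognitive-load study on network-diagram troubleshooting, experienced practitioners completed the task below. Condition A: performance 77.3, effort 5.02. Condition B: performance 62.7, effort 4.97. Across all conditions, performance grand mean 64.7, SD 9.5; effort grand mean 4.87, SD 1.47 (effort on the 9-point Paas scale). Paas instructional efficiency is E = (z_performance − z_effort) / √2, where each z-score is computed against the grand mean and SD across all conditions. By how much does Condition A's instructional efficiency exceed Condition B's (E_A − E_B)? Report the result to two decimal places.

Condition A: z_P = (77.3 − 64.7)/9.5 = 1.3263; z_E = (5.02 − 4.87)/1.47 = 0.1020; E_A = (1.3263 − 0.1020)/√2 = 0.8657.
Condition B: z_P = (62.7 − 64.7)/9.5 = -0.2105; z_E = (4.97 − 4.87)/1.47 = 0.0680; E_B = (-0.2105 − 0.0680)/√2 = -0.1969.
E_A − E_B = 0.8657 − (-0.1969) = 1.0626 ≈ 1.06.

1.06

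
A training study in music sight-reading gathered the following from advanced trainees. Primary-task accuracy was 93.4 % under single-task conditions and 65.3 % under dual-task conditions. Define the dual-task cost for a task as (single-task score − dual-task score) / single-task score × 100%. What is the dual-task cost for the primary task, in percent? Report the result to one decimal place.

Cost = (93.4 − 65.3) / 93.4 × 100%
     = 28.1000 / 93.4 × 100% = 30.0857%.
≈ 30.1%.

30.1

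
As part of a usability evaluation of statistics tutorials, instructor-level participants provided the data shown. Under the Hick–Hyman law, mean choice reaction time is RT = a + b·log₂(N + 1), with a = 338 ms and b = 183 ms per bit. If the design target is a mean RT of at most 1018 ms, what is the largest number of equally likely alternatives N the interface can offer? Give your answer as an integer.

12

Set 338 + 183·log₂(N + 1) ≤ 1018.
log₂(N + 1) ≤ (1018 − 338) / 183 = 3.7158.
N + 1 ≤ 2^3.7158 = 13.1391.
N ≤ 12.1391, so the largest integer N is 12.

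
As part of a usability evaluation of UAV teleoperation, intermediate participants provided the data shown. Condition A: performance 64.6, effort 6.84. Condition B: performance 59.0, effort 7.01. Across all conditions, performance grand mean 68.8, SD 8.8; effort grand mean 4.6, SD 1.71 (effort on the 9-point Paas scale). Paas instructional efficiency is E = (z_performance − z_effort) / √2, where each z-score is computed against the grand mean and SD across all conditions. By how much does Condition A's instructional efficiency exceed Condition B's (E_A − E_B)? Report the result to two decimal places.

Condition A: z_P = (64.6 − 68.8)/8.8 = -0.4773; z_E = (6.84 − 4.6)/1.71 = 1.3099; E_A = (-0.4773 − 1.3099)/√2 = -1.2637.
Condition B: z_P = (59.0 − 68.8)/8.8 = -1.1136; z_E = (7.01 − 4.6)/1.71 = 1.4094; E_B = (-1.1136 − 1.4094)/√2 = -1.7840.
E_A − E_B = -1.2637 − (-1.7840) = 0.5203 ≈ 0.52.

0.52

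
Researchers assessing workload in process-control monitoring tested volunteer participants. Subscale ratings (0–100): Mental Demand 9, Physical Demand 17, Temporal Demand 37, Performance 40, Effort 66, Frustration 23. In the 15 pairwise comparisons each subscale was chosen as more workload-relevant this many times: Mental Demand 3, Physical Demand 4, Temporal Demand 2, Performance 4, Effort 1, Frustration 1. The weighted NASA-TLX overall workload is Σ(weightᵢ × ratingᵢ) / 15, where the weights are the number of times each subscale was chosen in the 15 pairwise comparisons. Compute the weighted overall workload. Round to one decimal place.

The tallies are the weights (they sum to 15).
Weighted sum = 3·9 + 4·17 + 2·37 + 4·40 + 1·66 + 1·23
            = 27 + 68 + 74 + 160 + 66 + 23 = 418.
Overall workload = 418 / 15 = 27.8667 ≈ 27.9.

27.9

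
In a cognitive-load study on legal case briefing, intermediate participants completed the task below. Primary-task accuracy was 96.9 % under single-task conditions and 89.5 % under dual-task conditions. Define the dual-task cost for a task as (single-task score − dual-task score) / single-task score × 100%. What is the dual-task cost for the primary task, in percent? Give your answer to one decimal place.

7.6

Cost = (96.9 − 89.5) / 96.9 × 100%
     = 7.4000 / 96.9 × 100% = 7.6367%.
≈ 7.6%.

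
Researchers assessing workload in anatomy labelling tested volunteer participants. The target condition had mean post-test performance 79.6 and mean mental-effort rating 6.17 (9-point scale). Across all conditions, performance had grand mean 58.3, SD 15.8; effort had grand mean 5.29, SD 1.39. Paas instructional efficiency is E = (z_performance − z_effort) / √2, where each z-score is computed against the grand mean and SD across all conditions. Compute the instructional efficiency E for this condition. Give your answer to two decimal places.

z_performance = (79.6 − 58.3) / 15.8 = 21.3000 / 15.8 = 1.3481.
z_effort = (6.17 − 5.29) / 1.39 = 0.8800 / 1.39 = 0.6331.
z_P − z_E = 1.3481 − 0.6331 = 0.7150.
E = 0.7150 / √2 = 0.7150 / 1.41421 = 0.5056 ≈ 0.51.

0.51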